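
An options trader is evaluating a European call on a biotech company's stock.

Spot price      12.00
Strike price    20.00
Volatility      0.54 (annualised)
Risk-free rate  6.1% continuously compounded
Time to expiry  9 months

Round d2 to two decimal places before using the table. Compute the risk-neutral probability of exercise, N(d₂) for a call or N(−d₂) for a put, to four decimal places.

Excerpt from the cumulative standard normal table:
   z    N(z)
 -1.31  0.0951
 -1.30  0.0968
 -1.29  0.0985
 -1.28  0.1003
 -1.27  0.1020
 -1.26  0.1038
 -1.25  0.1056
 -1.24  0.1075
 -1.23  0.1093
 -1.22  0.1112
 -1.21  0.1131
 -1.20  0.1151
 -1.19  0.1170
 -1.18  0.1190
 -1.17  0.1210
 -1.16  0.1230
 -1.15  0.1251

0.1093

σ√T = 0.54 × 0.8660 = 0.4677
d₁ = [ln(12/20) + (0.061 + ½·0.54²)·0.75] / (σ√T) = (-0.5108 + 0.1551) / 0.4677 = -0.7607 ≈ -0.76
d₂ = -0.7607 − 0.4677 = -1.2283 ≈ -1.23
Pr(exercise) under Q = N(d₂) = 0.1093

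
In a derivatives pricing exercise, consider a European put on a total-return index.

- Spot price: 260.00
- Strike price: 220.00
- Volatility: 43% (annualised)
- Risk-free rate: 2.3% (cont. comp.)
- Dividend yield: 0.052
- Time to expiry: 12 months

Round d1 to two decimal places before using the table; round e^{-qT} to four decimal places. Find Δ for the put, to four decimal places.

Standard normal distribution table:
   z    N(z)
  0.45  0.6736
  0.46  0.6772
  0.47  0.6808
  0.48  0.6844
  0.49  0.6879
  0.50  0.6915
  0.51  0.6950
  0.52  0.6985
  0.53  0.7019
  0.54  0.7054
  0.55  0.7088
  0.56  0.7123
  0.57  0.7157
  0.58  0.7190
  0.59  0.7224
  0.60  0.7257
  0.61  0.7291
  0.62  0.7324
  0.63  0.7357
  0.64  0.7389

-0.2797

σ√T = 0.43·√1 = 0.4300
ln(S/K) + (r − q + σ²/2)T = ln(260/220) + (0.023 − 0.052 + 0.43²/2)·1 = 0.1671 + 0.0634 = 0.2305
d₁ = 0.2305 / 0.4300 = 0.5361 which rounds to 0.54
N(d₁) = N(0.54) = 0.7054
Δ_put = exp(−qT)·(N(d₁) − 1) = 0.9493·(0.7054 − 1) = -0.2797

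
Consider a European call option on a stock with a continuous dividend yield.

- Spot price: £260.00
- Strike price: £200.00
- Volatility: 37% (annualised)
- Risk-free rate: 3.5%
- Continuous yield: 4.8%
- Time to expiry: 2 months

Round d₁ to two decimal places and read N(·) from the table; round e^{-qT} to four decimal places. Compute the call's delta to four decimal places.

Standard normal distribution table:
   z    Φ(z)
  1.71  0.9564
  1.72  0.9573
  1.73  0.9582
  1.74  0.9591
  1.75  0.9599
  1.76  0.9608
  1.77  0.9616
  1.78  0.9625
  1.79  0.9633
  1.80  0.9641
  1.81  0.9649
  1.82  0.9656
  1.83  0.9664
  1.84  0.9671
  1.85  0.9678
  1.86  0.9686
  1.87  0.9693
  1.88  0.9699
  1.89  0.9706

σ√T = 0.37 × 0.4082 = 0.1511
d₁ = [ln(260/200) + (0.035 − 0.048 + 0.37²/2)·0.1667] / 0.1511 = [0.2624 + 0.0092] / 0.1511 = 1.7981 ⇒ 1.80
N(d₁) = N(1.80) = 0.9641
Δ_call = e^(−qT)·N(d₁) = 0.9920·0.9641 = 0.9564

0.9564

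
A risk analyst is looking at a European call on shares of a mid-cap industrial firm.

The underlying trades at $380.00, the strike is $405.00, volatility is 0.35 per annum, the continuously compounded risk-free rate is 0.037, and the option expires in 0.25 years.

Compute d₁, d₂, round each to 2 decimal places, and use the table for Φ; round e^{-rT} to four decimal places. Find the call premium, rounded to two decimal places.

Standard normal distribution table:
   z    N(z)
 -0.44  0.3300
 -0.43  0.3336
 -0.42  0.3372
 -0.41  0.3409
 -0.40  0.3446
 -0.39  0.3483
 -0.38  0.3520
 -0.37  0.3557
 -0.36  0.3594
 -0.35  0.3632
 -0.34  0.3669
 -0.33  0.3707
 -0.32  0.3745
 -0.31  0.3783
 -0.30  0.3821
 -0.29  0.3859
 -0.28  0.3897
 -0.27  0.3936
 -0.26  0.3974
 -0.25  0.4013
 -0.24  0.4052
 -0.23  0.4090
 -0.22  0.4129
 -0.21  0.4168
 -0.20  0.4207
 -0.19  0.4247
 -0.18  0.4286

T = 0.25;  σ√T = 0.1750
ln(S/K) + (r + σ²/2)T = ln(380/405) + (0.037 + 0.35²/2)·0.25 = -0.0637 + 0.0246 = -0.0392
d₁ = -0.0392 / 0.1750 = -0.2237 which rounds to -0.22
d₂ = d₁ − σ√T = -0.2237 − 0.1750 = -0.3987 which rounds to -0.40
exp(−rT) = exp(−0.037·0.25) = 0.9908
C = 380·N(-0.22) − 405·0.9908·N(-0.40) = 380·0.4129 − 405·0.9908·0.3446 = 156.9020 − 138.2790 = 18.6230

$18.62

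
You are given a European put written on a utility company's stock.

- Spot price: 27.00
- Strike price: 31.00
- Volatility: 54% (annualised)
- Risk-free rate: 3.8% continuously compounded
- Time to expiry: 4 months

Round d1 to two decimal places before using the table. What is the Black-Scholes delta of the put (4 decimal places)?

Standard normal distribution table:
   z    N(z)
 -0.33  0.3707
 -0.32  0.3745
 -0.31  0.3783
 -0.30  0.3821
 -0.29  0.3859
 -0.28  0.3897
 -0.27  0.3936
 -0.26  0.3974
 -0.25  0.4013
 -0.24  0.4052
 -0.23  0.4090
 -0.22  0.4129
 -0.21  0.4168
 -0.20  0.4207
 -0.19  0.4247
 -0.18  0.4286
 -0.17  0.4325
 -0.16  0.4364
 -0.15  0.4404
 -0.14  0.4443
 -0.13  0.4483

-0.5987

σ√T = 0.54 × 0.5774 = 0.3118
d₁ = [ln(27/31) + (0.038 + 0.54²/2)·0.3333] / 0.3118 = [-0.1382 + 0.0613] / 0.3118 = -0.2466 ⇒ -0.25
N(d₁) = N(-0.25) = 0.4013
Δ_put = N(d₁) − 1 = 0.4013 − 1 = -0.5987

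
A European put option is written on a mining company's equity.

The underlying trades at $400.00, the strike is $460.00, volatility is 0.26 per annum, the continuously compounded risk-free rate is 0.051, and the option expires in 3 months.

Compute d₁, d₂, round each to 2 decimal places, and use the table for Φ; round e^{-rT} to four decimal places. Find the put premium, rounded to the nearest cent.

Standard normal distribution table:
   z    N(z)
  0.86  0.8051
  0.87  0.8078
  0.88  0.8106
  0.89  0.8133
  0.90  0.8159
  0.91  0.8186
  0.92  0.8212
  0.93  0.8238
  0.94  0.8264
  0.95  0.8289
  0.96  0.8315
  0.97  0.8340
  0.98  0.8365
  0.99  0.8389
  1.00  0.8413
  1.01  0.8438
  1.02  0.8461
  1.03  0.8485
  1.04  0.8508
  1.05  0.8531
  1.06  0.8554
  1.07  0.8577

σ√T = 0.26 × 0.5000 = 0.1300
d₁ = [ln(400/460) + (0.051 + 0.26²/2)·0.25] / 0.1300 = [-0.1398 + 0.0212] / 0.1300 = -0.9120 which rounds to -0.91
d₂ = d₁ − σ√T = -0.9120 − 0.1300 = -1.0420 which rounds to -1.04
exp(−rT) = exp(−0.051·0.25) = 0.9873
P = 460·0.9873·N(1.04) − 400·N(0.91) = 460·0.9873·0.8508 − 400·0.8186 = 386.3976 − 327.4400 = 58.9576

$58.96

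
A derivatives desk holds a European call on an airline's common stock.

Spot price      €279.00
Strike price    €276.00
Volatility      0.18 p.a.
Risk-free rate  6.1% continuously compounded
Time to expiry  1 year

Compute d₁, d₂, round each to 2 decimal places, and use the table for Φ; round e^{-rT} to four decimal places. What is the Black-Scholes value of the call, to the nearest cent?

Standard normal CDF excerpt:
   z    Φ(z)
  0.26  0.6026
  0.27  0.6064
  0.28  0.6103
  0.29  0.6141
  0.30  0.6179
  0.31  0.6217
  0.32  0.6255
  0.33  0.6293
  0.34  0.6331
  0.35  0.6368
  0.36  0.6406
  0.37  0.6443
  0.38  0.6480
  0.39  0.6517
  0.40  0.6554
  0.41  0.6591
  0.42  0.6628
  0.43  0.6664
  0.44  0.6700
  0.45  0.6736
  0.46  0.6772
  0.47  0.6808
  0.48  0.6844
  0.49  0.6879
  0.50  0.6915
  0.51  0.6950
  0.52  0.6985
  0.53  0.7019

σ√T = 0.18 × 1.0000 = 0.1800
d₁ = [ln(279/276) + (0.061 + 0.18²/2)·1] / 0.1800 = [0.0108 + 0.0772] / 0.1800 = 0.4889 ⇒ 0.49
d₂ = d₁ − σ√T = 0.4889 − 0.1800 = 0.3089 ⇒ 0.31
exp(−rT) = exp(−0.061·1) = 0.9408
N(d₁) = N(0.49) = 0.6879;  N(d₂) = N(0.31) = 0.6217
C = 279·0.6879 − 276·0.9408·0.6217 = 191.9241 − 161.4311 = 30.4930

€30.49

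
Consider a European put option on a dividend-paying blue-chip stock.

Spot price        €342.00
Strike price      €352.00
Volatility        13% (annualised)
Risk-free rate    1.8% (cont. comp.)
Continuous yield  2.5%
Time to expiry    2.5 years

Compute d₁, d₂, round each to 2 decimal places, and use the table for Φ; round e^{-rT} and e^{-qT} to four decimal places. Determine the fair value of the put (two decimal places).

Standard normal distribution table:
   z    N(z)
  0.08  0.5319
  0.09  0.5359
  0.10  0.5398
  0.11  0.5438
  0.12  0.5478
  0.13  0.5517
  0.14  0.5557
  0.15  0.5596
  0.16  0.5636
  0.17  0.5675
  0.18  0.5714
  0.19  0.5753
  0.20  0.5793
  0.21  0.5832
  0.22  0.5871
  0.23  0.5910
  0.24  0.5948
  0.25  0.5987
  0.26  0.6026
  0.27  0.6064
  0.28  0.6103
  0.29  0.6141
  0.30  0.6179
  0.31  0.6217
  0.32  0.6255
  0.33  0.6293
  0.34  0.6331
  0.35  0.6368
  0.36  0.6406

σ√T = 0.13·√2.5 = 0.2055
d₁ = [ln(342/352) + (0.018 − 0.025 + 0.13²/2)·2.5] / 0.2055 = [-0.0288 + 0.0036] / 0.2055 = -0.1226 ⇒ -0.12
d₂ = d₁ − σ√T = -0.1226 − 0.2055 = -0.3281 ⇒ -0.33
e^(−qT) = e^(−0.025·2.5) = 0.9394;  e^(−rT) = e^(−0.018·2.5) = 0.9560
N(−d₂) = N(0.33) = 0.6293;  N(−d₁) = N(0.12) = 0.5478
P = 352·0.9560·0.6293 − 342·0.9394·0.5478 = 211.7670 − 175.9943 = 35.7727

€35.77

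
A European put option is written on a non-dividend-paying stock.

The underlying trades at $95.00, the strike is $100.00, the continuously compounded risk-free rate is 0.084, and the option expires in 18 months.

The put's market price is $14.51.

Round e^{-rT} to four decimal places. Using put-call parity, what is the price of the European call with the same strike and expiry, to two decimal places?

$21.35

exp(−rT) = exp(−0.084·1.5) = 0.8816
Put-call parity: C − P = S − K·e^(−rT) = 95 − 100·0.8816 = 95 − 88.1600 = 6.8400
C = P + (C − P) = 14.51 + (6.8400) = 21.3500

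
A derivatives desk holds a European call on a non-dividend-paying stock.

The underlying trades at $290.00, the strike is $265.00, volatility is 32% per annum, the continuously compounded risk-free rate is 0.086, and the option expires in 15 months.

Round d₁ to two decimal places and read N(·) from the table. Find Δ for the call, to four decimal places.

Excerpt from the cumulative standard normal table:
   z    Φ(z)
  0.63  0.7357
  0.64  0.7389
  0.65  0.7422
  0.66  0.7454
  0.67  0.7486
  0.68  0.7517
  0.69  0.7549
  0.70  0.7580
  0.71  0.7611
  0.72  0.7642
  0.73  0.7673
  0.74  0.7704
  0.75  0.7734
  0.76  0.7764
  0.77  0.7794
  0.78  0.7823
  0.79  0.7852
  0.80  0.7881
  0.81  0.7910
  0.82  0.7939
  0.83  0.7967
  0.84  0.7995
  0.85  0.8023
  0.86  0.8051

σ√T = 0.32 × 1.1180 = 0.3578
d₁ = [ln(290/265) + (0.086 + 0.32²/2)·1.25] / 0.3578 = [0.0902 + 0.1715] / 0.3578 = 0.7313 which rounds to 0.73
N(d₁) = N(0.73) = 0.7673
Δ_call = N(d₁) = 0.7673

0.7673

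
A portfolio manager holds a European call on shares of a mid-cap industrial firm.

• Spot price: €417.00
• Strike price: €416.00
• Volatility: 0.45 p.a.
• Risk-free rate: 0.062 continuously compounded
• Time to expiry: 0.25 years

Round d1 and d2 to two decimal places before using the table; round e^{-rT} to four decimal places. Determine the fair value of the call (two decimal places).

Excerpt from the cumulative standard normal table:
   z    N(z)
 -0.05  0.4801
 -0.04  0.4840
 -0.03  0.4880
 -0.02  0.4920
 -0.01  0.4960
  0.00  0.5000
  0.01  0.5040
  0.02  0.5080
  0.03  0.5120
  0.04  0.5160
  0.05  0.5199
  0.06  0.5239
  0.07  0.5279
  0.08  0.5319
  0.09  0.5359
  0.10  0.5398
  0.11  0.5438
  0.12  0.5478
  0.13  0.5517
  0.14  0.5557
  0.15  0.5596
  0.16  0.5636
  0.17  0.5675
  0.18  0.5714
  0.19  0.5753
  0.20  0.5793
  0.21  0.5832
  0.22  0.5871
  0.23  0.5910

σ√T = 0.45 × 0.5000 = 0.2250
d₁ = [ln(417/416) + (0.062 + 0.45²/2)·0.25] / 0.2250 = [0.0024 + 0.0408] / 0.2250 = 0.1921 ⇒ 0.19
d₂ = d₁ − σ√T = 0.1921 − 0.2250 = -0.0329 ⇒ -0.03
e^(−rT) = e^(−0.062·0.25) = 0.9846
N(d₁) = N(0.19) = 0.5753;  N(d₂) = N(-0.03) = 0.4880
C = 417·0.5753 − 416·0.9846·0.4880 = 239.9001 − 199.8817 = 40.0184

€40.02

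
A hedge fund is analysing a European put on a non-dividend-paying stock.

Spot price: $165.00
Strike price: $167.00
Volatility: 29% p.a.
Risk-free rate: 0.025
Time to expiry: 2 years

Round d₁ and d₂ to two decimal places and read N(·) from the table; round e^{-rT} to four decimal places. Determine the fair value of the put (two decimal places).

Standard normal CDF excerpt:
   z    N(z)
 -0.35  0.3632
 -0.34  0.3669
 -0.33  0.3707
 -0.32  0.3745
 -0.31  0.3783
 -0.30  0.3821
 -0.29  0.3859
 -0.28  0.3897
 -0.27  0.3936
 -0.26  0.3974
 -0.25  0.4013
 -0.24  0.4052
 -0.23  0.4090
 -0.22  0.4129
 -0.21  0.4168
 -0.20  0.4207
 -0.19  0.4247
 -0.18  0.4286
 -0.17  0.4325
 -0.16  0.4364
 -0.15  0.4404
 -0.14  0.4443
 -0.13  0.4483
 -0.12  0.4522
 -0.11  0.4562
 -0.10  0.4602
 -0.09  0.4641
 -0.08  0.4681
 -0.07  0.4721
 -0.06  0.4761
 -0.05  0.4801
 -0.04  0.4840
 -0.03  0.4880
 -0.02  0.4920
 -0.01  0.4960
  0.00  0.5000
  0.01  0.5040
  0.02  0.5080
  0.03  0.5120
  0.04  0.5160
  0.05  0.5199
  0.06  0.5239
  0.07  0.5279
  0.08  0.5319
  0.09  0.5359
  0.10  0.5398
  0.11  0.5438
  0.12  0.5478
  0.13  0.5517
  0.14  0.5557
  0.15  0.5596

σ√T = 0.29·√2 = 0.4101
d₁ = [ln(165/167) + (0.025 + 0.29²/2)·2] / 0.4101 = [-0.0120 + 0.1341] / 0.4101 = 0.2976 ⇒ 0.30
d₂ = d₁ − σ√T = 0.2976 − 0.4101 = -0.1125 ⇒ -0.11
exp(−rT) = exp(−0.025·2) = 0.9512
N(−d₂) = N(0.11) = 0.5438;  N(−d₁) = N(-0.30) = 0.3821
P = 167·0.9512·0.5438 − 165·0.3821 = 86.3828 − 63.0465 = 23.3363

$23.34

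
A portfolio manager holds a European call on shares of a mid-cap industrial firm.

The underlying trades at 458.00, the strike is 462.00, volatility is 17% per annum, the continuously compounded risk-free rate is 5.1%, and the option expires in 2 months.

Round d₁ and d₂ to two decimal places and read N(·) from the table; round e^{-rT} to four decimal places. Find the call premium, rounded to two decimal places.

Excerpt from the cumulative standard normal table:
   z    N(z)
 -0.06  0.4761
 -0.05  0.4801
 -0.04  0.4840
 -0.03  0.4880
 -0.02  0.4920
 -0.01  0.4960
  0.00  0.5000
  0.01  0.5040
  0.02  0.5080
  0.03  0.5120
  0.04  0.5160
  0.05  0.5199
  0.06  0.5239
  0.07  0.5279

12.79

σ√T = 0.17 × 0.4082 = 0.0694
d₁ = [ln(458/462) + (0.051 + ½·0.17²)·0.1667] / (σ√T) = (-0.0087 + 0.0109) / 0.0694 = 0.0319 which rounds to 0.03
d₂ = 0.0319 − 0.0694 = -0.0375 which rounds to -0.04
e^(−rT) = e^(−0.051·0.1667) = 0.9915
N(d₁) = N(0.03) = 0.5120;  N(d₂) = N(-0.04) = 0.4840
C = 458·0.5120 − 462·0.9915·0.4840 = 234.4960 − 221.7073 = 12.7887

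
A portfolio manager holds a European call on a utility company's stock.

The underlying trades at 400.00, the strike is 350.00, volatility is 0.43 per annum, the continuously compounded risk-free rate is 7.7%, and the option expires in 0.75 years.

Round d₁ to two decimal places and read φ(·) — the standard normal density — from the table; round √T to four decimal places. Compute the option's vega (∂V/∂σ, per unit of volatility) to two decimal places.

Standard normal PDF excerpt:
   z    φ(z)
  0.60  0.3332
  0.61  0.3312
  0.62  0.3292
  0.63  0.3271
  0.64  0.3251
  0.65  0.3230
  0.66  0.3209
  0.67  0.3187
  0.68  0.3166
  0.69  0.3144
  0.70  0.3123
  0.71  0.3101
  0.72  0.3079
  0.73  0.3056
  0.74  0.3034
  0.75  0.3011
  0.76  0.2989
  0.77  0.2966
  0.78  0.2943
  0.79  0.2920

108.18

σ√T = 0.43·√0.75 = 0.3724
d₁ = [ln(400/350) + (0.077 + 0.43²/2)·0.75] / 0.3724 = [0.1335 + 0.1271] / 0.3724 = 0.6999 ⇒ 0.70
√T = √0.75 = 0.8660
φ(d₁) = φ(0.70) = 0.3123
vega = S·φ(d₁)·√T = 400·0.3123·0.8660 = 108.1807
(Call and put vega coincide under Black-Scholes.)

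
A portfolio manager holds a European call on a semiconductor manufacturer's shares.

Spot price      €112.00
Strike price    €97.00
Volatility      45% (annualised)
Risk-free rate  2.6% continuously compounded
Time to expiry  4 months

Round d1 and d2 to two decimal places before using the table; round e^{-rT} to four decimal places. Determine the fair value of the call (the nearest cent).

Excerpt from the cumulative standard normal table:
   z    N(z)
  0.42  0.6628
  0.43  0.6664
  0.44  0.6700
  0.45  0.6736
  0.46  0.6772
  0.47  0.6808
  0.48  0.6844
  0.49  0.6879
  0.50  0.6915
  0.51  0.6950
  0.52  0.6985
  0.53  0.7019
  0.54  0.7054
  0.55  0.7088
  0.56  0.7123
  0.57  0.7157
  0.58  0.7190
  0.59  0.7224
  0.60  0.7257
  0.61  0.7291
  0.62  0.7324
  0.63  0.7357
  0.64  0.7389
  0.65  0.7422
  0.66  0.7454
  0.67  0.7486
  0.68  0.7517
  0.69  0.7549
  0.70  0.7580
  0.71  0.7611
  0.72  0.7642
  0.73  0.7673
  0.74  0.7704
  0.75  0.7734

€20.47

σ√T = 0.45·√0.3333 = 0.2598
d₁ = [ln(112/97) + (0.026 + ½·0.45²)·0.3333] / (σ√T) = (0.1438 + 0.0424) / 0.2598 = 0.7167 which rounds to 0.72
d₂ = 0.7167 − 0.2598 = 0.4569 which rounds to 0.46
exp(−rT) = exp(−0.026·0.3333) = 0.9914
C = 112·N(0.72) − 97·0.9914·N(0.46) = 112·0.7642 − 97·0.9914·0.6772 = 85.5904 − 65.1235 = 20.4669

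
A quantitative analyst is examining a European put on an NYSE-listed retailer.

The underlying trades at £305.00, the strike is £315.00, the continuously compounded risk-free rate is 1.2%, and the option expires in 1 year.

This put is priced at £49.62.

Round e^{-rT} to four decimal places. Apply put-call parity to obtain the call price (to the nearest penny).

£43.37

e^(−rT) = e^(−0.012·1) = 0.9881
Put-call parity: C − P = S − K·e^(−rT) = 305 − 315·0.9881 = 305 − 311.2515 = -6.2515
C = P + (C − P) = 49.62 + (-6.2515) = 43.3685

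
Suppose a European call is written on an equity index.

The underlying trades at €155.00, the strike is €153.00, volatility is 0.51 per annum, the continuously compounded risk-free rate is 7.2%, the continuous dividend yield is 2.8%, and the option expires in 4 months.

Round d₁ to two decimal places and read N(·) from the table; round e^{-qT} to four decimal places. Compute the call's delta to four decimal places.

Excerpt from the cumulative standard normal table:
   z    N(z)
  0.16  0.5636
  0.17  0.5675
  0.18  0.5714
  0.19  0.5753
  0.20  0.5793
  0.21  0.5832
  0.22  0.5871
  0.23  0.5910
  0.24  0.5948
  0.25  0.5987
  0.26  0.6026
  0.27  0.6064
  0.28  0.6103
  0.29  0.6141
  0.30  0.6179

σ√T = 0.51 × 0.5774 = 0.2944
d₁ = [ln(155/153) + (0.072 − 0.028 + 0.51²/2)·0.3333] / 0.2944 = [0.0130 + 0.0580] / 0.2944 = 0.2411 ≈ 0.24
N(d₁) = N(0.24) = 0.5948
Δ_call = exp(−qT)·N(d₁) = 0.9907·0.5948 = 0.5893

0.5893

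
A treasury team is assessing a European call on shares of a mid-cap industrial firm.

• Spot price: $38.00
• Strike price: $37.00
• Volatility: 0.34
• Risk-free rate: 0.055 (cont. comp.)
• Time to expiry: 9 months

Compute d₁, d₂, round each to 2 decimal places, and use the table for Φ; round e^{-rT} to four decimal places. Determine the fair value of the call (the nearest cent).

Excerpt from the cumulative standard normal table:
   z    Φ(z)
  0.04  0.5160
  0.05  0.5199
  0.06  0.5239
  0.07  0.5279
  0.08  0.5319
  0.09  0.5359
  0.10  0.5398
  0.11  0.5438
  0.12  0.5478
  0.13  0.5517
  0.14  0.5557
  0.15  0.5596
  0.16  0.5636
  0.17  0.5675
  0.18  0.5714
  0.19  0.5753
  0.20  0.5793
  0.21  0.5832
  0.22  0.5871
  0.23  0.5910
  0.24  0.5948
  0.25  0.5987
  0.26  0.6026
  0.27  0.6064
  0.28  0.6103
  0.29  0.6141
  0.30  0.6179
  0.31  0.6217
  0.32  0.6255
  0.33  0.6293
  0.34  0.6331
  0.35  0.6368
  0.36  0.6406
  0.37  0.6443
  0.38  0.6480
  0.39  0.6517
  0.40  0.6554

σ√T = 0.34 × 0.8660 = 0.2944
d₁ = [ln(38/37) + (0.055 + ½·0.34²)·0.75] / (σ√T) = (0.0267 + 0.0846) / 0.2944 = 0.3779 ≈ 0.38
d₂ = 0.3779 − 0.2944 = 0.0834 ≈ 0.08
exp(−rT) = exp(−0.055·0.75) = 0.9596
C = 38·N(0.38) − 37·0.9596·N(0.08) = 38·0.6480 − 37·0.9596·0.5319 = 24.6240 − 18.8852 = 5.7388

$5.74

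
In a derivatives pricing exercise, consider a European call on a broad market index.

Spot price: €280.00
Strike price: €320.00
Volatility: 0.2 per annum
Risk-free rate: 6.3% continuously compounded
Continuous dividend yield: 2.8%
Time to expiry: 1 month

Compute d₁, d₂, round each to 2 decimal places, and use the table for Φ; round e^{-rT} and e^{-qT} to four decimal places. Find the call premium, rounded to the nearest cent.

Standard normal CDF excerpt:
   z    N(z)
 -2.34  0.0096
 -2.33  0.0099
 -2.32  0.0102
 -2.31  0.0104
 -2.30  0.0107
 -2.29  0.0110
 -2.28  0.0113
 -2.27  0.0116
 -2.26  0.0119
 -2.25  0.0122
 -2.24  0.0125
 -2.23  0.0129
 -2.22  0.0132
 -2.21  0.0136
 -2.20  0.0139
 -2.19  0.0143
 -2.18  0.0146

T = 0.08333;  σ√T = 0.0577
d₁ = [ln(280/320) + (0.063 − 0.028 + 0.2²/2)·0.08333] / 0.0577 = [-0.1335 + 0.0046] / 0.0577 = -2.2334 which rounds to -2.23
d₂ = d₁ − σ√T = -2.2334 − 0.0577 = -2.2912 which rounds to -2.29
e^(−qT) = e^(−0.028·0.08333) = 0.9977;  e^(−rT) = e^(−0.063·0.08333) = 0.9948
N(d₁) = N(-2.23) = 0.0129;  N(d₂) = N(-2.29) = 0.0110
C = 280·0.9977·0.0129 − 320·0.9948·0.0110 = 3.6037 − 3.5017 = 0.1020

€0.10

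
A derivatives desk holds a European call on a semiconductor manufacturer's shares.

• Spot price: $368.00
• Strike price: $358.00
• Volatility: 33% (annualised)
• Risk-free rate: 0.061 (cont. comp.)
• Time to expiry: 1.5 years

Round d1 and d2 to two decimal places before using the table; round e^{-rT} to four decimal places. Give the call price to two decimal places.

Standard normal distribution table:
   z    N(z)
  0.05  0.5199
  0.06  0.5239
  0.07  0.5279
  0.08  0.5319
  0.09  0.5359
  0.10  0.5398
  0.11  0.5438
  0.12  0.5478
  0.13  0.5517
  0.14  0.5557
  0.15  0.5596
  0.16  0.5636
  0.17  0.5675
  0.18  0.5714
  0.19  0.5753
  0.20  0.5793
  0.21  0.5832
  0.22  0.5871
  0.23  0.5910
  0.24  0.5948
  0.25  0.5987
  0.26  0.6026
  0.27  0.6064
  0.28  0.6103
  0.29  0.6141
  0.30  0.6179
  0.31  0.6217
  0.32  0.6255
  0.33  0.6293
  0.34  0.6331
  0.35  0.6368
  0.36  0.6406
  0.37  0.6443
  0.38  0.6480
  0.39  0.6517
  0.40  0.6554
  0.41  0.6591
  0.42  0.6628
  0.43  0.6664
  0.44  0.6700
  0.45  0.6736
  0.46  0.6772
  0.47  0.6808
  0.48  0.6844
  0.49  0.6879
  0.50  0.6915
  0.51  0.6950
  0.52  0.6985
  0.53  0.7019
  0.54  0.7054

T = 1.5;  σ√T = 0.4042
d₁ = [ln(368/358) + (0.061 + ½·0.33²)·1.5] / (σ√T) = (0.0275 + 0.1732) / 0.4042 = 0.4966 → 0.50
d₂ = 0.4966 − 0.4042 = 0.0925 → 0.09
e^(−rT) = e^(−0.061·1.5) = 0.9126
C = 368·N(0.50) − 358·0.9126·N(0.09) = 368·0.6915 − 358·0.9126·0.5359 = 254.4720 − 175.0843 = 79.3877

$79.39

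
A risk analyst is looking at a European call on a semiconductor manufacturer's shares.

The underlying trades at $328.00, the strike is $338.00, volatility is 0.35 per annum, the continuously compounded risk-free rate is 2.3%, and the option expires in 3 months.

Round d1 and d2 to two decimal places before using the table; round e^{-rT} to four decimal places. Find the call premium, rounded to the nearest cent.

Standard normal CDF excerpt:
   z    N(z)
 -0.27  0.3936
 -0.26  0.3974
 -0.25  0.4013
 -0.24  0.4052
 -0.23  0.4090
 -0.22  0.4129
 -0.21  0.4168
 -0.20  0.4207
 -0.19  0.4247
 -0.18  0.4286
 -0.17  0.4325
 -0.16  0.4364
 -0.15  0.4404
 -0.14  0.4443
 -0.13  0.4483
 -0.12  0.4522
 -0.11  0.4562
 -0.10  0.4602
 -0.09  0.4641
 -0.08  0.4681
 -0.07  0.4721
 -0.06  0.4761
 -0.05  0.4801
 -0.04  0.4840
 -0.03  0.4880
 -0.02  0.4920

$20.02

T = 0.25;  σ√T = 0.1750
d₁ = [ln(328/338) + (0.023 + 0.35²/2)·0.25] / 0.1750 = [-0.0300 + 0.0211] / 0.1750 = -0.0513 ≈ -0.05
d₂ = d₁ − σ√T = -0.0513 − 0.1750 = -0.2263 ≈ -0.23
e^(−rT) = e^(−0.023·0.25) = 0.9943
C = 328·N(-0.05) − 338·0.9943·N(-0.23) = 328·0.4801 − 338·0.9943·0.4090 = 157.4728 − 137.4540 = 20.0188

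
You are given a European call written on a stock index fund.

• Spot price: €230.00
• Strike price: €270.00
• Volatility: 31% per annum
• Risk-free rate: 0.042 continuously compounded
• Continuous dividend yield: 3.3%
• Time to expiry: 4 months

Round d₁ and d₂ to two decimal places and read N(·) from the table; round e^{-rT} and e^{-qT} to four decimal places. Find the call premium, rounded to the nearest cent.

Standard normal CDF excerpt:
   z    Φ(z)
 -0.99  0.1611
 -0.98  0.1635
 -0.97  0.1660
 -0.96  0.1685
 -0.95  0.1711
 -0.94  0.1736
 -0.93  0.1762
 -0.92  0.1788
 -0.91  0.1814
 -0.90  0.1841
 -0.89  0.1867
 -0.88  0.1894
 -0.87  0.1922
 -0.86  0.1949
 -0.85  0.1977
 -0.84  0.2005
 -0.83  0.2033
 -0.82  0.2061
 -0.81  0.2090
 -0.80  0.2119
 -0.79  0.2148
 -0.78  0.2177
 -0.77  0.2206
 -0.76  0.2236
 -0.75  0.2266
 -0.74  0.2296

€4.67

T = 0.3333;  σ√T = 0.1790
d₁ = [ln(230/270) + (0.042 − 0.033 + 0.31²/2)·0.3333] / 0.1790 = [-0.1603 + 0.0190] / 0.1790 = -0.7896 ≈ -0.79
d₂ = d₁ − σ√T = -0.7896 − 0.1790 = -0.9686 ≈ -0.97
e^(−qT) = e^(−0.033·0.3333) = 0.9891;  e^(−rT) = e^(−0.042·0.3333) = 0.9861
C = 230·0.9891·N(-0.79) − 270·0.9861·N(-0.97) = 230·0.9891·0.2148 − 270·0.9861·0.1660 = 48.8655 − 44.1970 = 4.6685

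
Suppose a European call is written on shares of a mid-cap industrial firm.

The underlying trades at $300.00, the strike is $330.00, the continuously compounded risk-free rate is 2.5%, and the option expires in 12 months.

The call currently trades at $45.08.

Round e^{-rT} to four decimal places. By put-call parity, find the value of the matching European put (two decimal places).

$66.93

exp(−rT) = exp(−0.025·1) = 0.9753
Put-call parity: C − P = S − K·e^(−rT) = 300 − 330·0.9753 = 300 − 321.8490 = -21.8490
P = C − (C − P) = 45.08 − (-21.8490) = 66.9290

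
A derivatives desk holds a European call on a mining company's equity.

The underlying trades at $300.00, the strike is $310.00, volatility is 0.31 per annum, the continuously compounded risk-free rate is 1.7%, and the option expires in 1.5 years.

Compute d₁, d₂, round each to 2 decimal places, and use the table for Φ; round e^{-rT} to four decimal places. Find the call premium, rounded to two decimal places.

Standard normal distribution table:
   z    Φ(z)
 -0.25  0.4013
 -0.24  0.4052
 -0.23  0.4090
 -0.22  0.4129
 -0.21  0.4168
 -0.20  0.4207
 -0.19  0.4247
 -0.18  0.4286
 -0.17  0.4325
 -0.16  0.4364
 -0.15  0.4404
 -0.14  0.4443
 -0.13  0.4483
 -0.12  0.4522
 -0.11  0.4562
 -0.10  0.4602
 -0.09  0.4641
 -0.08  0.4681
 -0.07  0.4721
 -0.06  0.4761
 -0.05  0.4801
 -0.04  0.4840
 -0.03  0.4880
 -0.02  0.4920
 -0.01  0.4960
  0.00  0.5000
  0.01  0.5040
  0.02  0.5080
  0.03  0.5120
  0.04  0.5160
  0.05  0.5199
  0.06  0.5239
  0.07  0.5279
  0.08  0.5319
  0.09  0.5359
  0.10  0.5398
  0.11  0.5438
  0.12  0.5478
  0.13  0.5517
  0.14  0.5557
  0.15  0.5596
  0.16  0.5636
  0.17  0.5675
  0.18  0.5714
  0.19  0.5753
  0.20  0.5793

$44.30

σ√T = 0.31 × 1.2247 = 0.3797
d₁ = [ln(300/310) + (0.017 + 0.31²/2)·1.5] / 0.3797 = [-0.0328 + 0.0976] / 0.3797 = 0.1706 which rounds to 0.17
d₂ = d₁ − σ√T = 0.1706 − 0.3797 = -0.2090 which rounds to -0.21
exp(−rT) = exp(−0.017·1.5) = 0.9748
N(d₁) = N(0.17) = 0.5675;  N(d₂) = N(-0.21) = 0.4168
C = 300·0.5675 − 310·0.9748·0.4168 = 170.2500 − 125.9520 = 44.2980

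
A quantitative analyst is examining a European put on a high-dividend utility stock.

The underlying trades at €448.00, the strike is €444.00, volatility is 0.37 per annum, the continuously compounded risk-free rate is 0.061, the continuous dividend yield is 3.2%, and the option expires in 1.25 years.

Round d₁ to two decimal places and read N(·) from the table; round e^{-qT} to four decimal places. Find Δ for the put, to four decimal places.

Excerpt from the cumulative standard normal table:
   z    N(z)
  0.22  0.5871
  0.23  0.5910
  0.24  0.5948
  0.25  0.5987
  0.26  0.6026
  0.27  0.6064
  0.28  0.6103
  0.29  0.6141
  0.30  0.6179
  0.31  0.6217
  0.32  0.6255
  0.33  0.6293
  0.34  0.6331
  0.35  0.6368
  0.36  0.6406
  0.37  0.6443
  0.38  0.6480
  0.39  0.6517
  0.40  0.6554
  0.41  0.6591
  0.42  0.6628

σ√T = 0.37·√1.25 = 0.4137
ln(S/K) + (r − q + σ²/2)T = ln(448/444) + (0.061 − 0.032 + 0.37²/2)·1.25 = 0.0090 + 0.1218 = 0.1308
d₁ = 0.1308 / 0.4137 = 0.3161 ≈ 0.32
N(d₁) = N(0.32) = 0.6255
Δ_put = exp(−qT)·(N(d₁) − 1) = 0.9608·(0.6255 − 1) = -0.3598

-0.3598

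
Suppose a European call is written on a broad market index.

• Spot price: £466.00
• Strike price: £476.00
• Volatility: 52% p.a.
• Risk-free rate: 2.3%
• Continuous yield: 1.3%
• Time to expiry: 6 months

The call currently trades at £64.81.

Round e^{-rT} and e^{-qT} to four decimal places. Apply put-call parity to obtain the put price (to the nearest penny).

e^(−qT) = e^(−0.013·0.5) = 0.9935;  e^(−rT) = e^(−0.023·0.5) = 0.9886
Put-call parity: C − P = S·e^(−qT) − K·e^(−rT) = 466·0.9935 − 476·0.9886 = 462.9710 − 470.5736 = -7.6026
P = C − (C − P) = 64.81 − (-7.6026) = 72.4126

£72.41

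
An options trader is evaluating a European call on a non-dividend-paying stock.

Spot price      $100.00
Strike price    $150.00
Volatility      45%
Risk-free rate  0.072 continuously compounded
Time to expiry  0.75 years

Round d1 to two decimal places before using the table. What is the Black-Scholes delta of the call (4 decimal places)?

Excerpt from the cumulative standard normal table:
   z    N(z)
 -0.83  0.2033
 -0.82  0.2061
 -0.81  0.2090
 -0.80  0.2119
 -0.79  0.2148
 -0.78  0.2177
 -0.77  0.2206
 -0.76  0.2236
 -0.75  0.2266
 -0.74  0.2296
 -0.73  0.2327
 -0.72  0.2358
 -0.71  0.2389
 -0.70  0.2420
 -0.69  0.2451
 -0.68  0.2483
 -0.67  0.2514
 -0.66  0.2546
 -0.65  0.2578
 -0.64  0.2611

0.2389

σ√T = 0.45 × 0.8660 = 0.3897
d₁ = [ln(100/150) + (0.072 + ½·0.45²)·0.75] / (σ√T) = (-0.4055 + 0.1299) / 0.3897 = -0.7070 ≈ -0.71
N(d₁) = N(-0.71) = 0.2389
Δ_call = N(d₁) = 0.2389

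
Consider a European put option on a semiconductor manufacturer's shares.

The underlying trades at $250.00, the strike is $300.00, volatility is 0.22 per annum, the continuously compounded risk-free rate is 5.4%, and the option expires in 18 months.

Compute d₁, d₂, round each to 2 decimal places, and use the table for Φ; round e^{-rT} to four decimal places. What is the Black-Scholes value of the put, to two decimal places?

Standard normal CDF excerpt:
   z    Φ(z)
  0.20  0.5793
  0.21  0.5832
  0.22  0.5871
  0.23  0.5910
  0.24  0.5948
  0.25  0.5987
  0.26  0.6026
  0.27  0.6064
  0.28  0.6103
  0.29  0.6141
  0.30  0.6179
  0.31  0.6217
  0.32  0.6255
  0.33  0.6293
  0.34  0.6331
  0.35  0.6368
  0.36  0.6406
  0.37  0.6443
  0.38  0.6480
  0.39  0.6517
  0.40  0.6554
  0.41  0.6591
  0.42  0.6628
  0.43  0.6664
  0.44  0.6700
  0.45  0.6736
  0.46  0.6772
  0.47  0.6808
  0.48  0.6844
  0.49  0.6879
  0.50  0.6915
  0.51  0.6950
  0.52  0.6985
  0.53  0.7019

T = 1.5;  σ√T = 0.2694
d₁ = [ln(250/300) + (0.054 + ½·0.22²)·1.5] / (σ√T) = (-0.1823 + 0.1173) / 0.2694 = -0.2413 which rounds to -0.24
d₂ = -0.2413 − 0.2694 = -0.5108 which rounds to -0.51
e^(−rT) = e^(−0.054·1.5) = 0.9222
N(−d₂) = N(0.51) = 0.6950;  N(−d₁) = N(0.24) = 0.5948
P = 300·0.9222·0.6950 − 250·0.5948 = 192.2787 − 148.7000 = 43.5787

$43.58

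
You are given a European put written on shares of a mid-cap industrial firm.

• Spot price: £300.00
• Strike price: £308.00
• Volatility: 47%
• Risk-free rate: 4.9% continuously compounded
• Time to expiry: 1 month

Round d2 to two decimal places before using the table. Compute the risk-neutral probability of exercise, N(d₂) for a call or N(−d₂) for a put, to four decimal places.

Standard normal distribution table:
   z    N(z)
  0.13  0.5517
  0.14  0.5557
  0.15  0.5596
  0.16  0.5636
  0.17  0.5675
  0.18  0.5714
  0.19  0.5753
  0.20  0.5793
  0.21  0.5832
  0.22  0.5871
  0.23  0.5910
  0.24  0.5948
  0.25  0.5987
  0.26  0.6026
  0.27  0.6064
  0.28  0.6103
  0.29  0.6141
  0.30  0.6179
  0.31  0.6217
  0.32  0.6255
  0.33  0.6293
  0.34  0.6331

0.5910

σ√T = 0.47·√0.08333 = 0.1357
d₁ = [ln(300/308) + (0.049 + 0.47²/2)·0.08333] / 0.1357 = [-0.0263 + 0.0133] / 0.1357 = -0.0960 → -0.10
d₂ = d₁ − σ√T = -0.0960 − 0.1357 = -0.2317 → -0.23
Pr(exercise) under Q = N(−d₂) = N(0.23) = 0.5910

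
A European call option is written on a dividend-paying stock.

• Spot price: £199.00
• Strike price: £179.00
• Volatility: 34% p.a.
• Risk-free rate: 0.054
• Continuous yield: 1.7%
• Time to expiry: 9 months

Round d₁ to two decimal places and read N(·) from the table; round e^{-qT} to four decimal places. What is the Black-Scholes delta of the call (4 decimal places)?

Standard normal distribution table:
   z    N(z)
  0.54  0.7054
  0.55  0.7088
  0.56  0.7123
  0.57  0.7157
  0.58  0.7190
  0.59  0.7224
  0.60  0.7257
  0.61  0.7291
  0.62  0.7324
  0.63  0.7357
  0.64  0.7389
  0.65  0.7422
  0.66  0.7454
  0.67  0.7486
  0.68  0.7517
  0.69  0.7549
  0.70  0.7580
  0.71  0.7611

σ√T = 0.34·√0.75 = 0.2944
d₁ = [ln(199/179) + (0.054 − 0.017 + 0.34²/2)·0.75] / 0.2944 = [0.1059 + 0.0711] / 0.2944 = 0.6012 ≈ 0.60
N(d₁) = N(0.60) = 0.7257
Δ_call = e^(−qT)·N(d₁) = 0.9873·0.7257 = 0.7165

0.7165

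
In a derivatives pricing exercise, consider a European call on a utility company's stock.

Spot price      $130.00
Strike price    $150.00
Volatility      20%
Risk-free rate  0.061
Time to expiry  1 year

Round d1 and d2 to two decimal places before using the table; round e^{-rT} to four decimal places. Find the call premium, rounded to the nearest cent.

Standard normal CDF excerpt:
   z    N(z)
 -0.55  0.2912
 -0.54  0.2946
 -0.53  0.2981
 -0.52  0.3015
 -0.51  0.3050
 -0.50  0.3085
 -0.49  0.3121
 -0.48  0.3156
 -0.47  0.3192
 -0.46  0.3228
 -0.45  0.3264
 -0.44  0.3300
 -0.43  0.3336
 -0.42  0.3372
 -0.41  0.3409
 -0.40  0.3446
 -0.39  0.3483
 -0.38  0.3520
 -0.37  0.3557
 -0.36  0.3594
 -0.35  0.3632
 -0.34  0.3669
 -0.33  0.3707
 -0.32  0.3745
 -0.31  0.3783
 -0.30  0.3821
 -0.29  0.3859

σ√T = 0.2·√1 = 0.2000
d₁ = [ln(130/150) + (0.061 + 0.2²/2)·1] / 0.2000 = [-0.1431 + 0.0810] / 0.2000 = -0.3105 which rounds to -0.31
d₂ = d₁ − σ√T = -0.3105 − 0.2000 = -0.5105 which rounds to -0.51
exp(−rT) = exp(−0.061·1) = 0.9408
N(d₁) = N(-0.31) = 0.3783;  N(d₂) = N(-0.51) = 0.3050
C = 130·0.3783 − 150·0.9408·0.3050 = 49.1790 − 43.0416 = 6.1374

$6.14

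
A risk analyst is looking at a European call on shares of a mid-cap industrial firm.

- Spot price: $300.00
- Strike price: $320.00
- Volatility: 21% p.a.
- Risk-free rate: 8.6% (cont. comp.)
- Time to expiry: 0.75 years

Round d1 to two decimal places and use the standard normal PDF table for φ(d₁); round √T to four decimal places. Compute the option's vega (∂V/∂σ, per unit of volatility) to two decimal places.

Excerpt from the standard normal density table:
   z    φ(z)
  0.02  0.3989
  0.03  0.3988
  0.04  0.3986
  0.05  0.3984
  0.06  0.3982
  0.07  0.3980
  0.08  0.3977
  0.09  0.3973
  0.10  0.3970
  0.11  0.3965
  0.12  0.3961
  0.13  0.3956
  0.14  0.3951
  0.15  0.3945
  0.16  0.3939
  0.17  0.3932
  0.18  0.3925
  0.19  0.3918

σ√T = 0.21 × 0.8660 = 0.1819
d₁ = [ln(300/320) + (0.086 + ½·0.21²)·0.75] / (σ√T) = (-0.0645 + 0.0810) / 0.1819 = 0.0907 → 0.09
√T = √0.75 = 0.8660
φ(d₁) = φ(0.09) = 0.3973
vega = S·φ(d₁)·√T = 300·0.3973·0.8660 = 103.2185

103.22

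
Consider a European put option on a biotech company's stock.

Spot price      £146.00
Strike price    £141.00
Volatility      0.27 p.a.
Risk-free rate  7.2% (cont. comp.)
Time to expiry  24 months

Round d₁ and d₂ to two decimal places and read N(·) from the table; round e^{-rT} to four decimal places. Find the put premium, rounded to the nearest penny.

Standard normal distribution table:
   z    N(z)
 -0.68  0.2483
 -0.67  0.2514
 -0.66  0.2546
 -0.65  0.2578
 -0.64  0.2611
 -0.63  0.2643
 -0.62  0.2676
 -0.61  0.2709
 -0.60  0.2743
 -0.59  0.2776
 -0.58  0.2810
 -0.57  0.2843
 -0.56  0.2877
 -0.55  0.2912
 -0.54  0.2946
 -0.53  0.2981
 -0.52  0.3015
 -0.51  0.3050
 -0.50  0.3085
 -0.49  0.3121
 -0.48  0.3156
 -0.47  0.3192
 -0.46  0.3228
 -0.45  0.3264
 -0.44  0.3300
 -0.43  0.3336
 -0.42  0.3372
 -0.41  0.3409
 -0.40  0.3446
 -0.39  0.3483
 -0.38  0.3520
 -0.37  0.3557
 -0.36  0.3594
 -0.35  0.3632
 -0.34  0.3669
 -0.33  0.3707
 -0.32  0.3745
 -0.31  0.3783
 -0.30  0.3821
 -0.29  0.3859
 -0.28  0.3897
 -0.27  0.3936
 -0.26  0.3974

T = 2;  σ√T = 0.3818
d₁ = [ln(146/141) + (0.072 + 0.27²/2)·2] / 0.3818 = [0.0348 + 0.2169] / 0.3818 = 0.6593 → 0.66
d₂ = d₁ − σ√T = 0.6593 − 0.3818 = 0.2775 → 0.28
exp(−rT) = exp(−0.072·2) = 0.8659
P = 141·0.8659·N(-0.28) − 146·N(-0.66) = 141·0.8659·0.3897 − 146·0.2546 = 47.5792 − 37.1716 = 10.4076

£10.41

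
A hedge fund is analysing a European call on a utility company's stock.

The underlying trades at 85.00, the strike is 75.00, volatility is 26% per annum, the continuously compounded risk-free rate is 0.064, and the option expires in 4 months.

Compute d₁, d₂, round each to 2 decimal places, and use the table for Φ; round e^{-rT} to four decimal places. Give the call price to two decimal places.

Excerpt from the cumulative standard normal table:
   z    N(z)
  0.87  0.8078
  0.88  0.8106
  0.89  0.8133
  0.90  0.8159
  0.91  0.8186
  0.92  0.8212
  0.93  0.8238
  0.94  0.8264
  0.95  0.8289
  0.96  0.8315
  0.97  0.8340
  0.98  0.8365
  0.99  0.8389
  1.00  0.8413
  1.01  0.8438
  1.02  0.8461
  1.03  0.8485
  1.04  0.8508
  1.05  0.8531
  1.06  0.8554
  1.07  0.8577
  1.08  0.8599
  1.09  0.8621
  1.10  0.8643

12.61

σ√T = 0.26 × 0.5774 = 0.1501
ln(S/K) + (r + σ²/2)T = ln(85/75) + (0.064 + 0.26²/2)·0.3333 = 0.1252 + 0.0326 = 0.1578
d₁ = 0.1578 / 0.1501 = 1.0510 ≈ 1.05
d₂ = d₁ − σ√T = 1.0510 − 0.1501 = 0.9009 ≈ 0.90
e^(−rT) = e^(−0.064·0.3333) = 0.9789
C = 85·N(1.05) − 75·0.9789·N(0.90) = 85·0.8531 − 75·0.9789·0.8159 = 72.5135 − 59.9013 = 12.6122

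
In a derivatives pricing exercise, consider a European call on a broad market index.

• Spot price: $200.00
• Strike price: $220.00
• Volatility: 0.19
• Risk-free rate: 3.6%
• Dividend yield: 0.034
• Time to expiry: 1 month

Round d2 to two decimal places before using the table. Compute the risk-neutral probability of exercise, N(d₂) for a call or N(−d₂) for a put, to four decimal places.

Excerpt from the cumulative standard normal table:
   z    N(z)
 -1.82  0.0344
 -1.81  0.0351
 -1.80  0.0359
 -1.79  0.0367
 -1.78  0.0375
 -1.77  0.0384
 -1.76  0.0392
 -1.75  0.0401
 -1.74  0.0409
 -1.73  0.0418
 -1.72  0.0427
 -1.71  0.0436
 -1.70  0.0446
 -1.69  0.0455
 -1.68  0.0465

0.0392

σ√T = 0.19 × 0.2887 = 0.0548
ln(S/K) + (r − q + σ²/2)T = ln(200/220) + (0.036 − 0.034 + 0.19²/2)·0.08333 = -0.0953 + 0.0017 = -0.0936
d₁ = -0.0936 / 0.0548 = -1.7072 which rounds to -1.71
d₂ = d₁ − σ√T = -1.7072 − 0.0548 = -1.7621 which rounds to -1.76
Risk-neutral Pr[S_T > K] = N(d₂) = N(-1.76) = 0.0392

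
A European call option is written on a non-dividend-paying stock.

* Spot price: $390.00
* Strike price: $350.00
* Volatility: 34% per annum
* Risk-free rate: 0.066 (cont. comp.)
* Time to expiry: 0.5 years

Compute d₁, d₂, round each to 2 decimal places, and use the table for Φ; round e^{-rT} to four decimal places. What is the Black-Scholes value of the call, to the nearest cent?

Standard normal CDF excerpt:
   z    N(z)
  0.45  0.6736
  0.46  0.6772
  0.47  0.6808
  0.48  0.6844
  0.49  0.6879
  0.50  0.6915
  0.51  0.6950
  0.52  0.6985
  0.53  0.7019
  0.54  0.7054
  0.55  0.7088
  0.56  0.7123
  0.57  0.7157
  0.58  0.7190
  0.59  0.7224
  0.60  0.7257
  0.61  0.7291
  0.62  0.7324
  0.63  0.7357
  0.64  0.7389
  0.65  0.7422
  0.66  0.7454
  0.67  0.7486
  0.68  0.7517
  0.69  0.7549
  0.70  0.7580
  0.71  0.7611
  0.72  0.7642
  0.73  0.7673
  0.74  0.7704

$66.29

σ√T = 0.34·√0.5 = 0.2404
d₁ = [ln(390/350) + (0.066 + ½·0.34²)·0.5] / (σ√T) = (0.1082 + 0.0619) / 0.2404 = 0.7076 ≈ 0.71
d₂ = 0.7076 − 0.2404 = 0.4672 ≈ 0.47
e^(−rT) = e^(−0.066·0.5) = 0.9675
C = 390·N(0.71) − 350·0.9675·N(0.47) = 390·0.7611 − 350·0.9675·0.6808 = 296.8290 − 230.5359 = 66.2931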